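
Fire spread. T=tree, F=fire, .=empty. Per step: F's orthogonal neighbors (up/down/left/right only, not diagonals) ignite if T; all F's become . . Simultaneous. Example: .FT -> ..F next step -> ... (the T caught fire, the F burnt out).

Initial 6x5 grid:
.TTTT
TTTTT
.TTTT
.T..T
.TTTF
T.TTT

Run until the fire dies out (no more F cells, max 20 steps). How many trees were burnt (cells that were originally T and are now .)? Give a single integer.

Answer: 21

Derivation:
Step 1: +3 fires, +1 burnt (F count now 3)
Step 2: +3 fires, +3 burnt (F count now 3)
Step 3: +4 fires, +3 burnt (F count now 4)
Step 4: +4 fires, +4 burnt (F count now 4)
Step 5: +3 fires, +4 burnt (F count now 3)
Step 6: +2 fires, +3 burnt (F count now 2)
Step 7: +2 fires, +2 burnt (F count now 2)
Step 8: +0 fires, +2 burnt (F count now 0)
Fire out after step 8
Initially T: 22, now '.': 29
Total burnt (originally-T cells now '.'): 21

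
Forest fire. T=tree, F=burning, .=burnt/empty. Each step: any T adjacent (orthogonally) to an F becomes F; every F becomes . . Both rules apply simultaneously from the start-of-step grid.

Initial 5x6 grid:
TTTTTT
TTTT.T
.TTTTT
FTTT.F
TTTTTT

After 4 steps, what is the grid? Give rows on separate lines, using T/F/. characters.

Step 1: 4 trees catch fire, 2 burn out
  TTTTTT
  TTTT.T
  .TTTTF
  .FTT..
  FTTTTF
Step 2: 6 trees catch fire, 4 burn out
  TTTTTT
  TTTT.F
  .FTTF.
  ..FT..
  .FTTF.
Step 3: 7 trees catch fire, 6 burn out
  TTTTTF
  TFTT..
  ..FF..
  ...F..
  ..FF..
Step 4: 5 trees catch fire, 7 burn out
  TFTTF.
  F.FF..
  ......
  ......
  ......

TFTTF.
F.FF..
......
......
......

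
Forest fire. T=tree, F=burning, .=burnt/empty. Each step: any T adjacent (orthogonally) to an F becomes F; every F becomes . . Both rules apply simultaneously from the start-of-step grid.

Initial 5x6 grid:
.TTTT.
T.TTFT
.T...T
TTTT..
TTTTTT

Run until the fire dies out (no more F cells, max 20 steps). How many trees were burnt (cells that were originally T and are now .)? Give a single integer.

Step 1: +3 fires, +1 burnt (F count now 3)
Step 2: +3 fires, +3 burnt (F count now 3)
Step 3: +1 fires, +3 burnt (F count now 1)
Step 4: +1 fires, +1 burnt (F count now 1)
Step 5: +0 fires, +1 burnt (F count now 0)
Fire out after step 5
Initially T: 20, now '.': 18
Total burnt (originally-T cells now '.'): 8

Answer: 8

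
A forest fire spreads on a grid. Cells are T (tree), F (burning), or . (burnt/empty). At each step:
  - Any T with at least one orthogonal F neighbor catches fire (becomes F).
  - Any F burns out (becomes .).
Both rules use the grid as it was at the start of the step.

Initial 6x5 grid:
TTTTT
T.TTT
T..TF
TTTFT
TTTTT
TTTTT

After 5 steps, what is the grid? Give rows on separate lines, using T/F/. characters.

Step 1: 5 trees catch fire, 2 burn out
  TTTTT
  T.TTF
  T..F.
  TTF.F
  TTTFT
  TTTTT
Step 2: 6 trees catch fire, 5 burn out
  TTTTF
  T.TF.
  T....
  TF...
  TTF.F
  TTTFT
Step 3: 6 trees catch fire, 6 burn out
  TTTF.
  T.F..
  T....
  F....
  TF...
  TTF.F
Step 4: 4 trees catch fire, 6 burn out
  TTF..
  T....
  F....
  .....
  F....
  TF...
Step 5: 3 trees catch fire, 4 burn out
  TF...
  F....
  .....
  .....
  .....
  F....

TF...
F....
.....
.....
.....
F....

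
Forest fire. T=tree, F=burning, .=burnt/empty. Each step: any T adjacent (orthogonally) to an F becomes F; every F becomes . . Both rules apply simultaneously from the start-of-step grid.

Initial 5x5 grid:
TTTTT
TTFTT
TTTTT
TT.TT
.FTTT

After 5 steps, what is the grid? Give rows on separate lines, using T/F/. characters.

Step 1: 6 trees catch fire, 2 burn out
  TTFTT
  TF.FT
  TTFTT
  TF.TT
  ..FTT
Step 2: 8 trees catch fire, 6 burn out
  TF.FT
  F...F
  TF.FT
  F..TT
  ...FT
Step 3: 6 trees catch fire, 8 burn out
  F...F
  .....
  F...F
  ...FT
  ....F
Step 4: 1 trees catch fire, 6 burn out
  .....
  .....
  .....
  ....F
  .....
Step 5: 0 trees catch fire, 1 burn out
  .....
  .....
  .....
  .....
  .....

.....
.....
.....
.....
.....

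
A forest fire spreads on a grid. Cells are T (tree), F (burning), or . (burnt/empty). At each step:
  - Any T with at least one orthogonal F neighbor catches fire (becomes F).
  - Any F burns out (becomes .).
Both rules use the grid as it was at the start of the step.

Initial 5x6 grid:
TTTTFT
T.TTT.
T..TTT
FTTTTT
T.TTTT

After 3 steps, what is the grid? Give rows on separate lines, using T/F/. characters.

Step 1: 6 trees catch fire, 2 burn out
  TTTF.F
  T.TTF.
  F..TTT
  .FTTTT
  F.TTTT
Step 2: 5 trees catch fire, 6 burn out
  TTF...
  F.TF..
  ...TFT
  ..FTTT
  ..TTTT
Step 3: 8 trees catch fire, 5 burn out
  FF....
  ..F...
  ...F.F
  ...FFT
  ..FTTT

FF....
..F...
...F.F
...FFT
..FTTT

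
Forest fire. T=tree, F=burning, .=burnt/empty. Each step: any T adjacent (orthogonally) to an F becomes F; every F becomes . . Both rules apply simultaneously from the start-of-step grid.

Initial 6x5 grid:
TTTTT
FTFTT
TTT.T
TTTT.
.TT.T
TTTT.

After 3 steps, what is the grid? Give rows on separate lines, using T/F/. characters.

Step 1: 6 trees catch fire, 2 burn out
  FTFTT
  .F.FT
  FTF.T
  TTTT.
  .TT.T
  TTTT.
Step 2: 6 trees catch fire, 6 burn out
  .F.FT
  ....F
  .F..T
  FTFT.
  .TT.T
  TTTT.
Step 3: 5 trees catch fire, 6 burn out
  ....F
  .....
  ....F
  .F.F.
  .TF.T
  TTTT.

....F
.....
....F
.F.F.
.TF.T
TTTT.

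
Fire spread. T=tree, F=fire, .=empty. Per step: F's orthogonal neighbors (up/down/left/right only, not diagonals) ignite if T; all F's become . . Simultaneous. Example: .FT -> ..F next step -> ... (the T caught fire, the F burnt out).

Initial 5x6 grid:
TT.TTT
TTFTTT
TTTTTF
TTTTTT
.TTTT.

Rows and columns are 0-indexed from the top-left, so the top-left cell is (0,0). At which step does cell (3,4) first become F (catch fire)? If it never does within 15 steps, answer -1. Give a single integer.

Step 1: cell (3,4)='T' (+6 fires, +2 burnt)
Step 2: cell (3,4)='F' (+9 fires, +6 burnt)
  -> target ignites at step 2
Step 3: cell (3,4)='.' (+7 fires, +9 burnt)
Step 4: cell (3,4)='.' (+3 fires, +7 burnt)
Step 5: cell (3,4)='.' (+0 fires, +3 burnt)
  fire out at step 5

2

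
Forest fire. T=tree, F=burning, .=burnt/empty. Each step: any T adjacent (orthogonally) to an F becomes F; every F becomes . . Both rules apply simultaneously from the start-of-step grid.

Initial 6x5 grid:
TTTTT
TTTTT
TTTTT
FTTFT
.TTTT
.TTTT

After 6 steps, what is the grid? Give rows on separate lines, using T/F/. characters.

Step 1: 6 trees catch fire, 2 burn out
  TTTTT
  TTTTT
  FTTFT
  .FF.F
  .TTFT
  .TTTT
Step 2: 9 trees catch fire, 6 burn out
  TTTTT
  FTTFT
  .FF.F
  .....
  .FF.F
  .TTFT
Step 3: 8 trees catch fire, 9 burn out
  FTTFT
  .FF.F
  .....
  .....
  .....
  .FF.F
Step 4: 3 trees catch fire, 8 burn out
  .FF.F
  .....
  .....
  .....
  .....
  .....
Step 5: 0 trees catch fire, 3 burn out
  .....
  .....
  .....
  .....
  .....
  .....
Step 6: 0 trees catch fire, 0 burn out
  .....
  .....
  .....
  .....
  .....
  .....

.....
.....
.....
.....
.....
.....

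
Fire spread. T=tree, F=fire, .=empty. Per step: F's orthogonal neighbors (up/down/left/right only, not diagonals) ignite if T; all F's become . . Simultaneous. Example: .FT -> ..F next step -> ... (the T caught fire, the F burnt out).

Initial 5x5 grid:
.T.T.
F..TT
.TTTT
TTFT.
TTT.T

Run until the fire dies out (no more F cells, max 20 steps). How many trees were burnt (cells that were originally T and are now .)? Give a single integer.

Step 1: +4 fires, +2 burnt (F count now 4)
Step 2: +4 fires, +4 burnt (F count now 4)
Step 3: +3 fires, +4 burnt (F count now 3)
Step 4: +2 fires, +3 burnt (F count now 2)
Step 5: +0 fires, +2 burnt (F count now 0)
Fire out after step 5
Initially T: 15, now '.': 23
Total burnt (originally-T cells now '.'): 13

Answer: 13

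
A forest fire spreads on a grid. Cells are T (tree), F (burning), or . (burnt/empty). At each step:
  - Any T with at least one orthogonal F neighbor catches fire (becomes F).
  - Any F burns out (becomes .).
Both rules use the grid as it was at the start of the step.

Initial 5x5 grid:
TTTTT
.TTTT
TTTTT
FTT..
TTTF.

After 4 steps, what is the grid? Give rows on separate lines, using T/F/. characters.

Step 1: 4 trees catch fire, 2 burn out
  TTTTT
  .TTTT
  FTTTT
  .FT..
  FTF..
Step 2: 3 trees catch fire, 4 burn out
  TTTTT
  .TTTT
  .FTTT
  ..F..
  .F...
Step 3: 2 trees catch fire, 3 burn out
  TTTTT
  .FTTT
  ..FTT
  .....
  .....
Step 4: 3 trees catch fire, 2 burn out
  TFTTT
  ..FTT
  ...FT
  .....
  .....

TFTTT
..FTT
...FT
.....
.....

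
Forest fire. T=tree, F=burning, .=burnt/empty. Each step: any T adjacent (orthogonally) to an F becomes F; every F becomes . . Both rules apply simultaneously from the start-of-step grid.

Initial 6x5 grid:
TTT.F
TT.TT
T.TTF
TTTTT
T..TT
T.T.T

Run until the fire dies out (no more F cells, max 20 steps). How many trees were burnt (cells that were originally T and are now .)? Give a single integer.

Step 1: +3 fires, +2 burnt (F count now 3)
Step 2: +4 fires, +3 burnt (F count now 4)
Step 3: +3 fires, +4 burnt (F count now 3)
Step 4: +1 fires, +3 burnt (F count now 1)
Step 5: +1 fires, +1 burnt (F count now 1)
Step 6: +2 fires, +1 burnt (F count now 2)
Step 7: +2 fires, +2 burnt (F count now 2)
Step 8: +2 fires, +2 burnt (F count now 2)
Step 9: +1 fires, +2 burnt (F count now 1)
Step 10: +1 fires, +1 burnt (F count now 1)
Step 11: +0 fires, +1 burnt (F count now 0)
Fire out after step 11
Initially T: 21, now '.': 29
Total burnt (originally-T cells now '.'): 20

Answer: 20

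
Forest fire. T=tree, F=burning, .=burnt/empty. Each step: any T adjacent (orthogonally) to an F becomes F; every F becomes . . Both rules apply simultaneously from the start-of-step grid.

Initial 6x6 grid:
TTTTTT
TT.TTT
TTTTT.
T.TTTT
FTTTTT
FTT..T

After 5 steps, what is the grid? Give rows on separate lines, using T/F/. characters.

Step 1: 3 trees catch fire, 2 burn out
  TTTTTT
  TT.TTT
  TTTTT.
  F.TTTT
  .FTTTT
  .FT..T
Step 2: 3 trees catch fire, 3 burn out
  TTTTTT
  TT.TTT
  FTTTT.
  ..TTTT
  ..FTTT
  ..F..T
Step 3: 4 trees catch fire, 3 burn out
  TTTTTT
  FT.TTT
  .FTTT.
  ..FTTT
  ...FTT
  .....T
Step 4: 5 trees catch fire, 4 burn out
  FTTTTT
  .F.TTT
  ..FTT.
  ...FTT
  ....FT
  .....T
Step 5: 4 trees catch fire, 5 burn out
  .FTTTT
  ...TTT
  ...FT.
  ....FT
  .....F
  .....T

.FTTTT
...TTT
...FT.
....FT
.....F
.....T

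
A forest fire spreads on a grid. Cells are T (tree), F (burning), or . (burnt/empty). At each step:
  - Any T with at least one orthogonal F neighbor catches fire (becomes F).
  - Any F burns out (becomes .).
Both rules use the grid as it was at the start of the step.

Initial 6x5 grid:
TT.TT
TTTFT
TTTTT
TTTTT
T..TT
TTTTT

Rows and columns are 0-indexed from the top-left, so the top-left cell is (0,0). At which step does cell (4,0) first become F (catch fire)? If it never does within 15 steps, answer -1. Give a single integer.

Step 1: cell (4,0)='T' (+4 fires, +1 burnt)
Step 2: cell (4,0)='T' (+5 fires, +4 burnt)
Step 3: cell (4,0)='T' (+6 fires, +5 burnt)
Step 4: cell (4,0)='T' (+5 fires, +6 burnt)
Step 5: cell (4,0)='T' (+3 fires, +5 burnt)
Step 6: cell (4,0)='F' (+2 fires, +3 burnt)
  -> target ignites at step 6
Step 7: cell (4,0)='.' (+1 fires, +2 burnt)
Step 8: cell (4,0)='.' (+0 fires, +1 burnt)
  fire out at step 8

6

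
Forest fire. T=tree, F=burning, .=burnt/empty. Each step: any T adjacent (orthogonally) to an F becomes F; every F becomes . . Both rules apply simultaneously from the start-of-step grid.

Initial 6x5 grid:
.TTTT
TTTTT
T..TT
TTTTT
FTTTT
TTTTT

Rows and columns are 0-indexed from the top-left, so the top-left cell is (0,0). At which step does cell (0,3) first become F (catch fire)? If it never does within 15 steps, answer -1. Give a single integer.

Step 1: cell (0,3)='T' (+3 fires, +1 burnt)
Step 2: cell (0,3)='T' (+4 fires, +3 burnt)
Step 3: cell (0,3)='T' (+4 fires, +4 burnt)
Step 4: cell (0,3)='T' (+4 fires, +4 burnt)
Step 5: cell (0,3)='T' (+5 fires, +4 burnt)
Step 6: cell (0,3)='T' (+3 fires, +5 burnt)
Step 7: cell (0,3)='F' (+2 fires, +3 burnt)
  -> target ignites at step 7
Step 8: cell (0,3)='.' (+1 fires, +2 burnt)
Step 9: cell (0,3)='.' (+0 fires, +1 burnt)
  fire out at step 9

7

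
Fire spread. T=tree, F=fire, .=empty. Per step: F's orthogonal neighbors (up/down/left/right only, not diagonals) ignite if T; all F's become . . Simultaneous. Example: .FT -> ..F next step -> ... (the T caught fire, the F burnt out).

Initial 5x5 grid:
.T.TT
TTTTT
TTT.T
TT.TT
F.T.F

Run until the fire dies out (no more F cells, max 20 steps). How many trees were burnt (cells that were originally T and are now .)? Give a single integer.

Answer: 16

Derivation:
Step 1: +2 fires, +2 burnt (F count now 2)
Step 2: +4 fires, +2 burnt (F count now 4)
Step 3: +3 fires, +4 burnt (F count now 3)
Step 4: +4 fires, +3 burnt (F count now 4)
Step 5: +3 fires, +4 burnt (F count now 3)
Step 6: +0 fires, +3 burnt (F count now 0)
Fire out after step 6
Initially T: 17, now '.': 24
Total burnt (originally-T cells now '.'): 16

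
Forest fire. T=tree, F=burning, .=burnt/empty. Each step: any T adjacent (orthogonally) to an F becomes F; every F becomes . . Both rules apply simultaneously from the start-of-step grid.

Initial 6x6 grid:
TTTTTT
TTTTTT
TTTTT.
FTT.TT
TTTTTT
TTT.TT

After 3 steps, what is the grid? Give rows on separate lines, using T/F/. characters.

Step 1: 3 trees catch fire, 1 burn out
  TTTTTT
  TTTTTT
  FTTTT.
  .FT.TT
  FTTTTT
  TTT.TT
Step 2: 5 trees catch fire, 3 burn out
  TTTTTT
  FTTTTT
  .FTTT.
  ..F.TT
  .FTTTT
  FTT.TT
Step 3: 5 trees catch fire, 5 burn out
  FTTTTT
  .FTTTT
  ..FTT.
  ....TT
  ..FTTT
  .FT.TT

FTTTTT
.FTTTT
..FTT.
....TT
..FTTT
.FT.TT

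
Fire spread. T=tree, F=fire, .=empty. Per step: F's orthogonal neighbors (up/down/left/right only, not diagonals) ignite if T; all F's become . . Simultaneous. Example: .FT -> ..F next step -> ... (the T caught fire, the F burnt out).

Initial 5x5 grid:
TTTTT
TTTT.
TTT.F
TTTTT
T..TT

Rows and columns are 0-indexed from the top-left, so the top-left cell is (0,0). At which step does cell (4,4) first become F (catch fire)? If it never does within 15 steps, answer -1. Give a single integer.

Step 1: cell (4,4)='T' (+1 fires, +1 burnt)
Step 2: cell (4,4)='F' (+2 fires, +1 burnt)
  -> target ignites at step 2
Step 3: cell (4,4)='.' (+2 fires, +2 burnt)
Step 4: cell (4,4)='.' (+2 fires, +2 burnt)
Step 5: cell (4,4)='.' (+3 fires, +2 burnt)
Step 6: cell (4,4)='.' (+5 fires, +3 burnt)
Step 7: cell (4,4)='.' (+3 fires, +5 burnt)
Step 8: cell (4,4)='.' (+2 fires, +3 burnt)
Step 9: cell (4,4)='.' (+0 fires, +2 burnt)
  fire out at step 9

2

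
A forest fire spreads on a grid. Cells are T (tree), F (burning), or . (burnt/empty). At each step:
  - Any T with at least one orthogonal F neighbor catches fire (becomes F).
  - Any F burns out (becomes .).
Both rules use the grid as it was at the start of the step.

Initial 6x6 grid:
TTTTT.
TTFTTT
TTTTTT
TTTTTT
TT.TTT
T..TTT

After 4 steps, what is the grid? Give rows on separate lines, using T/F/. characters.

Step 1: 4 trees catch fire, 1 burn out
  TTFTT.
  TF.FTT
  TTFTTT
  TTTTTT
  TT.TTT
  T..TTT
Step 2: 7 trees catch fire, 4 burn out
  TF.FT.
  F...FT
  TF.FTT
  TTFTTT
  TT.TTT
  T..TTT
Step 3: 7 trees catch fire, 7 burn out
  F...F.
  .....F
  F...FT
  TF.FTT
  TT.TTT
  T..TTT
Step 4: 5 trees catch fire, 7 burn out
  ......
  ......
  .....F
  F...FT
  TF.FTT
  T..TTT

......
......
.....F
F...FT
TF.FTT
T..TTT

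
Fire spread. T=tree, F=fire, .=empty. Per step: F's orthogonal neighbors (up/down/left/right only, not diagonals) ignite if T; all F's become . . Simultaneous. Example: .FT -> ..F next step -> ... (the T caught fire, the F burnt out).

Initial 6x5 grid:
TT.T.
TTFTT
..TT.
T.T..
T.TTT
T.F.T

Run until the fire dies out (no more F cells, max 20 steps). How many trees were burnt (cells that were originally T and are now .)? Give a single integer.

Answer: 14

Derivation:
Step 1: +4 fires, +2 burnt (F count now 4)
Step 2: +7 fires, +4 burnt (F count now 7)
Step 3: +2 fires, +7 burnt (F count now 2)
Step 4: +1 fires, +2 burnt (F count now 1)
Step 5: +0 fires, +1 burnt (F count now 0)
Fire out after step 5
Initially T: 17, now '.': 27
Total burnt (originally-T cells now '.'): 14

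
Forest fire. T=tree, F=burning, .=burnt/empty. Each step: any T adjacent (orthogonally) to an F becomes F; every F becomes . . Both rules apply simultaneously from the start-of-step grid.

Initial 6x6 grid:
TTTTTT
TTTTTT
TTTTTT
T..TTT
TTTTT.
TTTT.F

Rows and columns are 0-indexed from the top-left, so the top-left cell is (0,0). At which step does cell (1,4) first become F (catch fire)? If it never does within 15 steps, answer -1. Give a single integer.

Step 1: cell (1,4)='T' (+0 fires, +1 burnt)
  fire out at step 1
Target never catches fire within 15 steps

-1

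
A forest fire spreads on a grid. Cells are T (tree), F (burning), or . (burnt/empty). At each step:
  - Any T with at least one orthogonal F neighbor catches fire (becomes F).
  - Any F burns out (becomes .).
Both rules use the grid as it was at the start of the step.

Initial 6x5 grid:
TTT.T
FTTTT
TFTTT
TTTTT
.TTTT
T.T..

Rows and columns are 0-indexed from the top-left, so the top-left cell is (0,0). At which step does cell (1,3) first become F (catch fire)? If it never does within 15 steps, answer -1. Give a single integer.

Step 1: cell (1,3)='T' (+5 fires, +2 burnt)
Step 2: cell (1,3)='T' (+6 fires, +5 burnt)
Step 3: cell (1,3)='F' (+5 fires, +6 burnt)
  -> target ignites at step 3
Step 4: cell (1,3)='.' (+4 fires, +5 burnt)
Step 5: cell (1,3)='.' (+2 fires, +4 burnt)
Step 6: cell (1,3)='.' (+0 fires, +2 burnt)
  fire out at step 6

3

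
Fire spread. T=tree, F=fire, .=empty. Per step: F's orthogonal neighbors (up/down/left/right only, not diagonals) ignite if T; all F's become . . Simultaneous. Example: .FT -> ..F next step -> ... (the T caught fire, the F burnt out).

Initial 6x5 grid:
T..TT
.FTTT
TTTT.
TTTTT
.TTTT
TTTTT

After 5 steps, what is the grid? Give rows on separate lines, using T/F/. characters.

Step 1: 2 trees catch fire, 1 burn out
  T..TT
  ..FTT
  TFTT.
  TTTTT
  .TTTT
  TTTTT
Step 2: 4 trees catch fire, 2 burn out
  T..TT
  ...FT
  F.FT.
  TFTTT
  .TTTT
  TTTTT
Step 3: 6 trees catch fire, 4 burn out
  T..FT
  ....F
  ...F.
  F.FTT
  .FTTT
  TTTTT
Step 4: 4 trees catch fire, 6 burn out
  T...F
  .....
  .....
  ...FT
  ..FTT
  TFTTT
Step 5: 4 trees catch fire, 4 burn out
  T....
  .....
  .....
  ....F
  ...FT
  F.FTT

T....
.....
.....
....F
...FT
F.FTT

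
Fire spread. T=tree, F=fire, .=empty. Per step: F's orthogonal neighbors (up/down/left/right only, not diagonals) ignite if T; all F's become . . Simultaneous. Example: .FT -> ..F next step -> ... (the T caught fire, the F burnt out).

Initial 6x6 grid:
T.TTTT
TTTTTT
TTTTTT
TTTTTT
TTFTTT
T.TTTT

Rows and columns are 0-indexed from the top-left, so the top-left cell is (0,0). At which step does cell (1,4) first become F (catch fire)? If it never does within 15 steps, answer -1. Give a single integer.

Step 1: cell (1,4)='T' (+4 fires, +1 burnt)
Step 2: cell (1,4)='T' (+6 fires, +4 burnt)
Step 3: cell (1,4)='T' (+8 fires, +6 burnt)
Step 4: cell (1,4)='T' (+7 fires, +8 burnt)
Step 5: cell (1,4)='F' (+4 fires, +7 burnt)
  -> target ignites at step 5
Step 6: cell (1,4)='.' (+3 fires, +4 burnt)
Step 7: cell (1,4)='.' (+1 fires, +3 burnt)
Step 8: cell (1,4)='.' (+0 fires, +1 burnt)
  fire out at step 8

5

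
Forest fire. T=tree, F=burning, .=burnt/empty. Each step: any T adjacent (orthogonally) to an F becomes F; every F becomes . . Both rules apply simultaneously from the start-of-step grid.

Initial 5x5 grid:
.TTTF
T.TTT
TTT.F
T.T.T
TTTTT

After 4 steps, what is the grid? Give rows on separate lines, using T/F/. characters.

Step 1: 3 trees catch fire, 2 burn out
  .TTF.
  T.TTF
  TTT..
  T.T.F
  TTTTT
Step 2: 3 trees catch fire, 3 burn out
  .TF..
  T.TF.
  TTT..
  T.T..
  TTTTF
Step 3: 3 trees catch fire, 3 burn out
  .F...
  T.F..
  TTT..
  T.T..
  TTTF.
Step 4: 2 trees catch fire, 3 burn out
  .....
  T....
  TTF..
  T.T..
  TTF..

.....
T....
TTF..
T.T..
TTF..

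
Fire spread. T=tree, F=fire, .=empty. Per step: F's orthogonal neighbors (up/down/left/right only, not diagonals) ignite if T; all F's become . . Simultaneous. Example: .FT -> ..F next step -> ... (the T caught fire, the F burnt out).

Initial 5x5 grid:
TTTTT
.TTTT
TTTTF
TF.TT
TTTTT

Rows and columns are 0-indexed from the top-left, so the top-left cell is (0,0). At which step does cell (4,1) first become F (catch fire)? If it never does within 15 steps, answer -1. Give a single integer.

Step 1: cell (4,1)='F' (+6 fires, +2 burnt)
  -> target ignites at step 1
Step 2: cell (4,1)='.' (+9 fires, +6 burnt)
Step 3: cell (4,1)='.' (+4 fires, +9 burnt)
Step 4: cell (4,1)='.' (+2 fires, +4 burnt)
Step 5: cell (4,1)='.' (+0 fires, +2 burnt)
  fire out at step 5

1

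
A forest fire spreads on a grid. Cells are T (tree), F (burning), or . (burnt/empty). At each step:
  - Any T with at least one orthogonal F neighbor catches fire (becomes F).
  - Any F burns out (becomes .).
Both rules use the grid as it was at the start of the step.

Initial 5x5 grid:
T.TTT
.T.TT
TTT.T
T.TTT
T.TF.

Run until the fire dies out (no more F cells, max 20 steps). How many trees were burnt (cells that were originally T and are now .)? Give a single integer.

Step 1: +2 fires, +1 burnt (F count now 2)
Step 2: +2 fires, +2 burnt (F count now 2)
Step 3: +2 fires, +2 burnt (F count now 2)
Step 4: +2 fires, +2 burnt (F count now 2)
Step 5: +4 fires, +2 burnt (F count now 4)
Step 6: +2 fires, +4 burnt (F count now 2)
Step 7: +2 fires, +2 burnt (F count now 2)
Step 8: +0 fires, +2 burnt (F count now 0)
Fire out after step 8
Initially T: 17, now '.': 24
Total burnt (originally-T cells now '.'): 16

Answer: 16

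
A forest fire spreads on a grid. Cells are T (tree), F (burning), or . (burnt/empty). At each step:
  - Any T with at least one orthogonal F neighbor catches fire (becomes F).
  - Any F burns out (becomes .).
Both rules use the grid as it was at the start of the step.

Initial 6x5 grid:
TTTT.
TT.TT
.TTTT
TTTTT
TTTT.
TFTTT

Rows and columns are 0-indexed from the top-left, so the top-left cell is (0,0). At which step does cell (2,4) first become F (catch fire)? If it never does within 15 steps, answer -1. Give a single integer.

Step 1: cell (2,4)='T' (+3 fires, +1 burnt)
Step 2: cell (2,4)='T' (+4 fires, +3 burnt)
Step 3: cell (2,4)='T' (+5 fires, +4 burnt)
Step 4: cell (2,4)='T' (+3 fires, +5 burnt)
Step 5: cell (2,4)='T' (+4 fires, +3 burnt)
Step 6: cell (2,4)='F' (+4 fires, +4 burnt)
  -> target ignites at step 6
Step 7: cell (2,4)='.' (+2 fires, +4 burnt)
Step 8: cell (2,4)='.' (+0 fires, +2 burnt)
  fire out at step 8

6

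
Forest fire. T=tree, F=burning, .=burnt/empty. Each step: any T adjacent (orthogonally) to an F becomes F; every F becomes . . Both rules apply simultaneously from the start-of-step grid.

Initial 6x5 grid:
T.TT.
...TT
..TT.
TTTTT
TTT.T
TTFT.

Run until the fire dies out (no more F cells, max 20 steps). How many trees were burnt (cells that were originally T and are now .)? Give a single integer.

Step 1: +3 fires, +1 burnt (F count now 3)
Step 2: +3 fires, +3 burnt (F count now 3)
Step 3: +4 fires, +3 burnt (F count now 4)
Step 4: +3 fires, +4 burnt (F count now 3)
Step 5: +2 fires, +3 burnt (F count now 2)
Step 6: +2 fires, +2 burnt (F count now 2)
Step 7: +1 fires, +2 burnt (F count now 1)
Step 8: +0 fires, +1 burnt (F count now 0)
Fire out after step 8
Initially T: 19, now '.': 29
Total burnt (originally-T cells now '.'): 18

Answer: 18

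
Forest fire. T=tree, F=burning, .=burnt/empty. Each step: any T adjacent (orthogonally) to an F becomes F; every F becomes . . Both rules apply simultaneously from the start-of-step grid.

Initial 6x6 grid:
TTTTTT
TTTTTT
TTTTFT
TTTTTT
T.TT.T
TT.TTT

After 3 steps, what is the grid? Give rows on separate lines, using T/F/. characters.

Step 1: 4 trees catch fire, 1 burn out
  TTTTTT
  TTTTFT
  TTTF.F
  TTTTFT
  T.TT.T
  TT.TTT
Step 2: 6 trees catch fire, 4 burn out
  TTTTFT
  TTTF.F
  TTF...
  TTTF.F
  T.TT.T
  TT.TTT
Step 3: 7 trees catch fire, 6 burn out
  TTTF.F
  TTF...
  TF....
  TTF...
  T.TF.F
  TT.TTT

TTTF.F
TTF...
TF....
TTF...
T.TF.F
TT.TTT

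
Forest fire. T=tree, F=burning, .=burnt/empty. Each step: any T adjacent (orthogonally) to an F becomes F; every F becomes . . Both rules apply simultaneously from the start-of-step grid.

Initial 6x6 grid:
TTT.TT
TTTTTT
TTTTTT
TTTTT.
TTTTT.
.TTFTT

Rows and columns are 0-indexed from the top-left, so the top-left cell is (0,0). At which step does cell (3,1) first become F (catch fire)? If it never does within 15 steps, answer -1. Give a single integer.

Step 1: cell (3,1)='T' (+3 fires, +1 burnt)
Step 2: cell (3,1)='T' (+5 fires, +3 burnt)
Step 3: cell (3,1)='T' (+4 fires, +5 burnt)
Step 4: cell (3,1)='F' (+5 fires, +4 burnt)
  -> target ignites at step 4
Step 5: cell (3,1)='.' (+5 fires, +5 burnt)
Step 6: cell (3,1)='.' (+5 fires, +5 burnt)
Step 7: cell (3,1)='.' (+3 fires, +5 burnt)
Step 8: cell (3,1)='.' (+1 fires, +3 burnt)
Step 9: cell (3,1)='.' (+0 fires, +1 burnt)
  fire out at step 9

4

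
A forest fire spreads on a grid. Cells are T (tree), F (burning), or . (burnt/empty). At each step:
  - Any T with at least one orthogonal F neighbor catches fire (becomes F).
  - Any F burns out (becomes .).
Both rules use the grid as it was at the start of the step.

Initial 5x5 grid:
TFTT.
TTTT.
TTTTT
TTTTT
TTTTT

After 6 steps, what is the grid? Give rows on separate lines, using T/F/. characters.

Step 1: 3 trees catch fire, 1 burn out
  F.FT.
  TFTT.
  TTTTT
  TTTTT
  TTTTT
Step 2: 4 trees catch fire, 3 burn out
  ...F.
  F.FT.
  TFTTT
  TTTTT
  TTTTT
Step 3: 4 trees catch fire, 4 burn out
  .....
  ...F.
  F.FTT
  TFTTT
  TTTTT
Step 4: 4 trees catch fire, 4 burn out
  .....
  .....
  ...FT
  F.FTT
  TFTTT
Step 5: 4 trees catch fire, 4 burn out
  .....
  .....
  ....F
  ...FT
  F.FTT
Step 6: 2 trees catch fire, 4 burn out
  .....
  .....
  .....
  ....F
  ...FT

.....
.....
.....
....F
...FT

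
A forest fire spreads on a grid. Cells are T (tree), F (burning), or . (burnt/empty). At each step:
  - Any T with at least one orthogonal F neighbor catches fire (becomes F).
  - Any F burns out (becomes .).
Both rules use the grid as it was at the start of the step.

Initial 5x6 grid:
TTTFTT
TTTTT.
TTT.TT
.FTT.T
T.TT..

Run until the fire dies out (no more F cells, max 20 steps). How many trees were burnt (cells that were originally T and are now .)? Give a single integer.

Answer: 20

Derivation:
Step 1: +5 fires, +2 burnt (F count now 5)
Step 2: +9 fires, +5 burnt (F count now 9)
Step 3: +4 fires, +9 burnt (F count now 4)
Step 4: +1 fires, +4 burnt (F count now 1)
Step 5: +1 fires, +1 burnt (F count now 1)
Step 6: +0 fires, +1 burnt (F count now 0)
Fire out after step 6
Initially T: 21, now '.': 29
Total burnt (originally-T cells now '.'): 20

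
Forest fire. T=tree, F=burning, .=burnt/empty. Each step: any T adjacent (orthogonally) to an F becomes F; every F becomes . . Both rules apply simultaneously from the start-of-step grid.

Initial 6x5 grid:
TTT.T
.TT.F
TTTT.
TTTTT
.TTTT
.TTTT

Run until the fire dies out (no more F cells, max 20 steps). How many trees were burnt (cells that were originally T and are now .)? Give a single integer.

Answer: 1

Derivation:
Step 1: +1 fires, +1 burnt (F count now 1)
Step 2: +0 fires, +1 burnt (F count now 0)
Fire out after step 2
Initially T: 23, now '.': 8
Total burnt (originally-T cells now '.'): 1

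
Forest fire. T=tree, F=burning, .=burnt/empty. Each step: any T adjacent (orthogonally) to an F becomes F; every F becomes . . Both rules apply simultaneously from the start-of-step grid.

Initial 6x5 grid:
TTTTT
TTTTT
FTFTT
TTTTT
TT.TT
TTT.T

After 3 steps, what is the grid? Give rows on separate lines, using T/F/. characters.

Step 1: 6 trees catch fire, 2 burn out
  TTTTT
  FTFTT
  .F.FT
  FTFTT
  TT.TT
  TTT.T
Step 2: 8 trees catch fire, 6 burn out
  FTFTT
  .F.FT
  ....F
  .F.FT
  FT.TT
  TTT.T
Step 3: 7 trees catch fire, 8 burn out
  .F.FT
  ....F
  .....
  ....F
  .F.FT
  FTT.T

.F.FT
....F
.....
....F
.F.FT
FTT.T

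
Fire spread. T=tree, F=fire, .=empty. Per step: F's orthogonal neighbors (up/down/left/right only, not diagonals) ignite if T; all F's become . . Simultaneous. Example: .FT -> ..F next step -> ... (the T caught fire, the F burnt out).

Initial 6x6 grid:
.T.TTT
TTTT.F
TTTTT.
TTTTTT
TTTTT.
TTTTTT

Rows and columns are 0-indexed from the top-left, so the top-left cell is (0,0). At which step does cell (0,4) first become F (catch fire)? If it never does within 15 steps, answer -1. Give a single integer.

Step 1: cell (0,4)='T' (+1 fires, +1 burnt)
Step 2: cell (0,4)='F' (+1 fires, +1 burnt)
  -> target ignites at step 2
Step 3: cell (0,4)='.' (+1 fires, +1 burnt)
Step 4: cell (0,4)='.' (+1 fires, +1 burnt)
Step 5: cell (0,4)='.' (+2 fires, +1 burnt)
Step 6: cell (0,4)='.' (+4 fires, +2 burnt)
Step 7: cell (0,4)='.' (+6 fires, +4 burnt)
Step 8: cell (0,4)='.' (+6 fires, +6 burnt)
Step 9: cell (0,4)='.' (+4 fires, +6 burnt)
Step 10: cell (0,4)='.' (+3 fires, +4 burnt)
Step 11: cell (0,4)='.' (+1 fires, +3 burnt)
Step 12: cell (0,4)='.' (+0 fires, +1 burnt)
  fire out at step 12

2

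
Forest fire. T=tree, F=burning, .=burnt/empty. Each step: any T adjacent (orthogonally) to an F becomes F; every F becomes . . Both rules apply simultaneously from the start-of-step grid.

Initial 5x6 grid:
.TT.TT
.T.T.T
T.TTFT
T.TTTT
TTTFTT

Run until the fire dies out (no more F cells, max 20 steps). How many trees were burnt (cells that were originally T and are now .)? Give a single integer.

Answer: 18

Derivation:
Step 1: +6 fires, +2 burnt (F count now 6)
Step 2: +7 fires, +6 burnt (F count now 7)
Step 3: +2 fires, +7 burnt (F count now 2)
Step 4: +2 fires, +2 burnt (F count now 2)
Step 5: +1 fires, +2 burnt (F count now 1)
Step 6: +0 fires, +1 burnt (F count now 0)
Fire out after step 6
Initially T: 21, now '.': 27
Total burnt (originally-T cells now '.'): 18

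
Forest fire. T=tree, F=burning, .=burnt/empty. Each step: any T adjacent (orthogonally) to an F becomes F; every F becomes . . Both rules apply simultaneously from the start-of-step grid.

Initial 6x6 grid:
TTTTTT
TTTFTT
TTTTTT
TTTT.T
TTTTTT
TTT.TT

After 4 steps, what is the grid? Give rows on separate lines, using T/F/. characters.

Step 1: 4 trees catch fire, 1 burn out
  TTTFTT
  TTF.FT
  TTTFTT
  TTTT.T
  TTTTTT
  TTT.TT
Step 2: 7 trees catch fire, 4 burn out
  TTF.FT
  TF...F
  TTF.FT
  TTTF.T
  TTTTTT
  TTT.TT
Step 3: 7 trees catch fire, 7 burn out
  TF...F
  F.....
  TF...F
  TTF..T
  TTTFTT
  TTT.TT
Step 4: 6 trees catch fire, 7 burn out
  F.....
  ......
  F.....
  TF...F
  TTF.FT
  TTT.TT

F.....
......
F.....
TF...F
TTF.FT
TTT.TT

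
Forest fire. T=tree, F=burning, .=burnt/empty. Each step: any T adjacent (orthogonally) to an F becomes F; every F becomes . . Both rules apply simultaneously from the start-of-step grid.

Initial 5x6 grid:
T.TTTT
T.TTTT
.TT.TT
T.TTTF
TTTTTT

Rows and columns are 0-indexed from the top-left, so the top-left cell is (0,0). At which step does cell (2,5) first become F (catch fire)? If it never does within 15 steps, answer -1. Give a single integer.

Step 1: cell (2,5)='F' (+3 fires, +1 burnt)
  -> target ignites at step 1
Step 2: cell (2,5)='.' (+4 fires, +3 burnt)
Step 3: cell (2,5)='.' (+4 fires, +4 burnt)
Step 4: cell (2,5)='.' (+4 fires, +4 burnt)
Step 5: cell (2,5)='.' (+4 fires, +4 burnt)
Step 6: cell (2,5)='.' (+2 fires, +4 burnt)
Step 7: cell (2,5)='.' (+1 fires, +2 burnt)
Step 8: cell (2,5)='.' (+0 fires, +1 burnt)
  fire out at step 8

1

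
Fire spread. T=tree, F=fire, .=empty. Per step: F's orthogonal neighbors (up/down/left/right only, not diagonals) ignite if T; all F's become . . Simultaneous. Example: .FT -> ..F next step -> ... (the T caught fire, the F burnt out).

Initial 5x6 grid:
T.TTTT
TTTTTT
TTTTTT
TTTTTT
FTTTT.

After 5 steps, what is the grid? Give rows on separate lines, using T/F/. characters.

Step 1: 2 trees catch fire, 1 burn out
  T.TTTT
  TTTTTT
  TTTTTT
  FTTTTT
  .FTTT.
Step 2: 3 trees catch fire, 2 burn out
  T.TTTT
  TTTTTT
  FTTTTT
  .FTTTT
  ..FTT.
Step 3: 4 trees catch fire, 3 burn out
  T.TTTT
  FTTTTT
  .FTTTT
  ..FTTT
  ...FT.
Step 4: 5 trees catch fire, 4 burn out
  F.TTTT
  .FTTTT
  ..FTTT
  ...FTT
  ....F.
Step 5: 3 trees catch fire, 5 burn out
  ..TTTT
  ..FTTT
  ...FTT
  ....FT
  ......

..TTTT
..FTTT
...FTT
....FT
......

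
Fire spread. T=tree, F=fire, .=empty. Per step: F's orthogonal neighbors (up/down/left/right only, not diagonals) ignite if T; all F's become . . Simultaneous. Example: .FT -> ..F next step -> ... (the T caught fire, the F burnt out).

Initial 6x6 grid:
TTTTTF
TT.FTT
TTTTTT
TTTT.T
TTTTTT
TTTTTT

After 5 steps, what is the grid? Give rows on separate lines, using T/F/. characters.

Step 1: 5 trees catch fire, 2 burn out
  TTTFF.
  TT..FF
  TTTFTT
  TTTT.T
  TTTTTT
  TTTTTT
Step 2: 5 trees catch fire, 5 burn out
  TTF...
  TT....
  TTF.FF
  TTTF.T
  TTTTTT
  TTTTTT
Step 3: 5 trees catch fire, 5 burn out
  TF....
  TT....
  TF....
  TTF..F
  TTTFTT
  TTTTTT
Step 4: 8 trees catch fire, 5 burn out
  F.....
  TF....
  F.....
  TF....
  TTF.FF
  TTTFTT
Step 5: 6 trees catch fire, 8 burn out
  ......
  F.....
  ......
  F.....
  TF....
  TTF.FF

......
F.....
......
F.....
TF....
TTF.FF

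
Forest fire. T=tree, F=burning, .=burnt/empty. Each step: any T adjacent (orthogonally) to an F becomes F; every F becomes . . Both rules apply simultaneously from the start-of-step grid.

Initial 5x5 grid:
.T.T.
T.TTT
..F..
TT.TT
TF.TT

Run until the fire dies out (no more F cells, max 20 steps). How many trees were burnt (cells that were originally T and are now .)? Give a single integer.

Step 1: +3 fires, +2 burnt (F count now 3)
Step 2: +2 fires, +3 burnt (F count now 2)
Step 3: +2 fires, +2 burnt (F count now 2)
Step 4: +0 fires, +2 burnt (F count now 0)
Fire out after step 4
Initially T: 13, now '.': 19
Total burnt (originally-T cells now '.'): 7

Answer: 7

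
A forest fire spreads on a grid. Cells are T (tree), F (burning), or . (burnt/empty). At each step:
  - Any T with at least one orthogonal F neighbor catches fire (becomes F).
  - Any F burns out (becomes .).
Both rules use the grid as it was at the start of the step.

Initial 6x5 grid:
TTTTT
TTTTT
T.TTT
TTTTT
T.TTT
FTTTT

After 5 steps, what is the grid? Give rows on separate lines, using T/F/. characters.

Step 1: 2 trees catch fire, 1 burn out
  TTTTT
  TTTTT
  T.TTT
  TTTTT
  F.TTT
  .FTTT
Step 2: 2 trees catch fire, 2 burn out
  TTTTT
  TTTTT
  T.TTT
  FTTTT
  ..TTT
  ..FTT
Step 3: 4 trees catch fire, 2 burn out
  TTTTT
  TTTTT
  F.TTT
  .FTTT
  ..FTT
  ...FT
Step 4: 4 trees catch fire, 4 burn out
  TTTTT
  FTTTT
  ..TTT
  ..FTT
  ...FT
  ....F
Step 5: 5 trees catch fire, 4 burn out
  FTTTT
  .FTTT
  ..FTT
  ...FT
  ....F
  .....

FTTTT
.FTTT
..FTT
...FT
....F
.....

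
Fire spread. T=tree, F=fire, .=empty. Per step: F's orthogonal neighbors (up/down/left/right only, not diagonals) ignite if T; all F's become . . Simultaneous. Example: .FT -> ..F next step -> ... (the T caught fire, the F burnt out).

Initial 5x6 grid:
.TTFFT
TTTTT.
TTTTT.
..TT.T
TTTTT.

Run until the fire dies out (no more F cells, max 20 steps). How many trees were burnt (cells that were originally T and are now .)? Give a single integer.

Answer: 20

Derivation:
Step 1: +4 fires, +2 burnt (F count now 4)
Step 2: +4 fires, +4 burnt (F count now 4)
Step 3: +3 fires, +4 burnt (F count now 3)
Step 4: +4 fires, +3 burnt (F count now 4)
Step 5: +3 fires, +4 burnt (F count now 3)
Step 6: +1 fires, +3 burnt (F count now 1)
Step 7: +1 fires, +1 burnt (F count now 1)
Step 8: +0 fires, +1 burnt (F count now 0)
Fire out after step 8
Initially T: 21, now '.': 29
Total burnt (originally-T cells now '.'): 20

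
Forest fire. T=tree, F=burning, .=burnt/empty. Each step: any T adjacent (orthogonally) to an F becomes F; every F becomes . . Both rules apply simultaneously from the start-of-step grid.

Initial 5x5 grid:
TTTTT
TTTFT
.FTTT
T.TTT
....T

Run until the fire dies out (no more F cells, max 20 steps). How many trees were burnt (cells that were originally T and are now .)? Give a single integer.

Step 1: +6 fires, +2 burnt (F count now 6)
Step 2: +7 fires, +6 burnt (F count now 7)
Step 3: +2 fires, +7 burnt (F count now 2)
Step 4: +1 fires, +2 burnt (F count now 1)
Step 5: +0 fires, +1 burnt (F count now 0)
Fire out after step 5
Initially T: 17, now '.': 24
Total burnt (originally-T cells now '.'): 16

Answer: 16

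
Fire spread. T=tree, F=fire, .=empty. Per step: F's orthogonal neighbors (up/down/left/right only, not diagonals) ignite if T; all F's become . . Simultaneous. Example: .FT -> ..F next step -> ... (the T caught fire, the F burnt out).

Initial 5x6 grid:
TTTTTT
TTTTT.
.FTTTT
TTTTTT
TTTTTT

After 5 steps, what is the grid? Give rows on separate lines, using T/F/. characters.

Step 1: 3 trees catch fire, 1 burn out
  TTTTTT
  TFTTT.
  ..FTTT
  TFTTTT
  TTTTTT
Step 2: 7 trees catch fire, 3 burn out
  TFTTTT
  F.FTT.
  ...FTT
  F.FTTT
  TFTTTT
Step 3: 7 trees catch fire, 7 burn out
  F.FTTT
  ...FT.
  ....FT
  ...FTT
  F.FTTT
Step 4: 5 trees catch fire, 7 burn out
  ...FTT
  ....F.
  .....F
  ....FT
  ...FTT
Step 5: 3 trees catch fire, 5 burn out
  ....FT
  ......
  ......
  .....F
  ....FT

....FT
......
......
.....F
....FT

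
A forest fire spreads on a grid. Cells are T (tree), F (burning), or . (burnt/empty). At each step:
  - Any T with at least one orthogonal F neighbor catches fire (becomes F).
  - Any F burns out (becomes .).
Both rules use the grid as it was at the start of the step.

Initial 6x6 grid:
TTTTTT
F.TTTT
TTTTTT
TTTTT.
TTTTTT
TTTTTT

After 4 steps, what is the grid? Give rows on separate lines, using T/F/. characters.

Step 1: 2 trees catch fire, 1 burn out
  FTTTTT
  ..TTTT
  FTTTTT
  TTTTT.
  TTTTTT
  TTTTTT
Step 2: 3 trees catch fire, 2 burn out
  .FTTTT
  ..TTTT
  .FTTTT
  FTTTT.
  TTTTTT
  TTTTTT
Step 3: 4 trees catch fire, 3 burn out
  ..FTTT
  ..TTTT
  ..FTTT
  .FTTT.
  FTTTTT
  TTTTTT
Step 4: 6 trees catch fire, 4 burn out
  ...FTT
  ..FTTT
  ...FTT
  ..FTT.
  .FTTTT
  FTTTTT

...FTT
..FTTT
...FTT
..FTT.
.FTTTT
FTTTTT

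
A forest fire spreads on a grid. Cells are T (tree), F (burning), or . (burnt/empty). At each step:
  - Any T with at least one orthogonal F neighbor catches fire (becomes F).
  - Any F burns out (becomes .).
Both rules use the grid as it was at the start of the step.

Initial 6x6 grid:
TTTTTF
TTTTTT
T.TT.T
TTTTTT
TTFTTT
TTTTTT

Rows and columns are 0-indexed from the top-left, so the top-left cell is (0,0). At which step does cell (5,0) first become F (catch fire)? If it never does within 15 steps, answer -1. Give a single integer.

Step 1: cell (5,0)='T' (+6 fires, +2 burnt)
Step 2: cell (5,0)='T' (+10 fires, +6 burnt)
Step 3: cell (5,0)='F' (+10 fires, +10 burnt)
  -> target ignites at step 3
Step 4: cell (5,0)='.' (+4 fires, +10 burnt)
Step 5: cell (5,0)='.' (+2 fires, +4 burnt)
Step 6: cell (5,0)='.' (+0 fires, +2 burnt)
  fire out at step 6

3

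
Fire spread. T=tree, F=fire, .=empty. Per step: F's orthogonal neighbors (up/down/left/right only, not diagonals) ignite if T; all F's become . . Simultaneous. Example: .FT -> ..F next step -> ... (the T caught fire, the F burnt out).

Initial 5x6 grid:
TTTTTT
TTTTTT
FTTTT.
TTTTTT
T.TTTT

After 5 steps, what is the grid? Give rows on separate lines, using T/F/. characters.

Step 1: 3 trees catch fire, 1 burn out
  TTTTTT
  FTTTTT
  .FTTT.
  FTTTTT
  T.TTTT
Step 2: 5 trees catch fire, 3 burn out
  FTTTTT
  .FTTTT
  ..FTT.
  .FTTTT
  F.TTTT
Step 3: 4 trees catch fire, 5 burn out
  .FTTTT
  ..FTTT
  ...FT.
  ..FTTT
  ..TTTT
Step 4: 5 trees catch fire, 4 burn out
  ..FTTT
  ...FTT
  ....F.
  ...FTT
  ..FTTT
Step 5: 4 trees catch fire, 5 burn out
  ...FTT
  ....FT
  ......
  ....FT
  ...FTT

...FTT
....FT
......
....FT
...FTT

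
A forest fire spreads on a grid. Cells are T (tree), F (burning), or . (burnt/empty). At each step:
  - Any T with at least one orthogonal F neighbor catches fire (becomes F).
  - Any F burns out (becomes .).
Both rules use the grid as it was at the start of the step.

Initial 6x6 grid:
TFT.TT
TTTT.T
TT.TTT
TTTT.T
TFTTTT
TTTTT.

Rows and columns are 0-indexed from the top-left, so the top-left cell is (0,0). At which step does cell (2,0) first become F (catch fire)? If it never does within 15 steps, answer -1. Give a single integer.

Step 1: cell (2,0)='T' (+7 fires, +2 burnt)
Step 2: cell (2,0)='T' (+8 fires, +7 burnt)
Step 3: cell (2,0)='F' (+5 fires, +8 burnt)
  -> target ignites at step 3
Step 4: cell (2,0)='.' (+3 fires, +5 burnt)
Step 5: cell (2,0)='.' (+2 fires, +3 burnt)
Step 6: cell (2,0)='.' (+1 fires, +2 burnt)
Step 7: cell (2,0)='.' (+1 fires, +1 burnt)
Step 8: cell (2,0)='.' (+1 fires, +1 burnt)
Step 9: cell (2,0)='.' (+1 fires, +1 burnt)
Step 10: cell (2,0)='.' (+0 fires, +1 burnt)
  fire out at step 10

3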